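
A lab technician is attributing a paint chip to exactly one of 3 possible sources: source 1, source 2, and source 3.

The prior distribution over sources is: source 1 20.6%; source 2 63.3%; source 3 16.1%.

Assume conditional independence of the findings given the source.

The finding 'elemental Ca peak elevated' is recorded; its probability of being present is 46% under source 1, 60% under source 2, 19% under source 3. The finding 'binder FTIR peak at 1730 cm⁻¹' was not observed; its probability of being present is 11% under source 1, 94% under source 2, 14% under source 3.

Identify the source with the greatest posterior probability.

By Bayes' rule with conditional independence, the unnormalized weight for each hypothesis is prior × ∏ likelihoods (using 1 − P(present | H) for each absent finding):
  source 1: 0.206 × 0.46 × (1 − 0.11) = 0.084336
  source 2: 0.633 × 0.60 × (1 − 0.94) = 0.022788
  source 3: 0.161 × 0.19 × (1 − 0.14) = 0.026307
Normalizing constant Z = 0.084336 + 0.022788 + 0.026307 = 0.13343.
P(source 1 | evidence) ≈ 0.084336 / 0.13343 ≈ 0.632
P(source 2 | evidence) ≈ 0.022788 / 0.13343 ≈ 0.171
P(source 3 | evidence) ≈ 0.026307 / 0.13343 ≈ 0.197
The largest is 0.632, so source 1 is most probable.

source 1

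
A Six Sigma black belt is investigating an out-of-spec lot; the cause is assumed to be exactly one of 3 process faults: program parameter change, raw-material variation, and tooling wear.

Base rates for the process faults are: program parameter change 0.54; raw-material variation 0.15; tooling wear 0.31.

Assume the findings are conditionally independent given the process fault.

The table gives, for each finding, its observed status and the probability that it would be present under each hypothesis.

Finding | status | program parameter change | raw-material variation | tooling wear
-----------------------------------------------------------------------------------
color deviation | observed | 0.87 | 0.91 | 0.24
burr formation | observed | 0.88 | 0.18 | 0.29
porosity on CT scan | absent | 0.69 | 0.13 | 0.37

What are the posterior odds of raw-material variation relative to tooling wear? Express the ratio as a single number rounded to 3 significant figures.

1.57

Posterior odds equal prior odds times the likelihood ratio; only the two competing hypotheses matter (using 1 − P(present | H) for each absent finding).
  raw-material variation: 0.15 × 0.91 × 0.18 × (1 − 0.13) = 0.021376
  tooling wear: 0.31 × 0.24 × 0.29 × (1 − 0.37) = 0.013593
Posterior odds = 0.021376 / 0.013593 ≈ 1.57.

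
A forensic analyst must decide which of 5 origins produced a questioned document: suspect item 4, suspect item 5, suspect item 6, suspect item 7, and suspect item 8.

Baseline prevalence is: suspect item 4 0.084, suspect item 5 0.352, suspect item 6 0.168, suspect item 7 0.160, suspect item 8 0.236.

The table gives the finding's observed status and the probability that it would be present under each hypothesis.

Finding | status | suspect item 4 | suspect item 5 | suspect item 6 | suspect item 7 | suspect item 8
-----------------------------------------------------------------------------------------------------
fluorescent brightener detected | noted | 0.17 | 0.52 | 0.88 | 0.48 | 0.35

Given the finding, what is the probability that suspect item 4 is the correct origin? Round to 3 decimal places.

0.028

Multiply each prior by the likelihood of the finding:
  suspect item 4: 0.084 × 0.17 = 0.01428
  suspect item 5: 0.352 × 0.52 = 0.18304
  suspect item 6: 0.168 × 0.88 = 0.14784
  suspect item 7: 0.160 × 0.48 = 0.0768
  suspect item 8: 0.236 × 0.35 = 0.0826
The unnormalized weights sum to 0.50456.
P(suspect item 4 | evidence) = 0.01428 / 0.50456 ≈ 0.028.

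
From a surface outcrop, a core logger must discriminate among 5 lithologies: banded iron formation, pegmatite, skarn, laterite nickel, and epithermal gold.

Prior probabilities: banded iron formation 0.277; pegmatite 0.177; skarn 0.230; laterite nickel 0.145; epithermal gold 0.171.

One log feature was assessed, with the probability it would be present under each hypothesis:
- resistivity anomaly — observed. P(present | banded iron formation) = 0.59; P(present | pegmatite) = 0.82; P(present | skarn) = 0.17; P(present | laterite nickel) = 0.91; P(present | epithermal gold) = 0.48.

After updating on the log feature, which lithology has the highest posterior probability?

Multiply each prior by the likelihood of the log feature:
  banded iron formation: 0.277 × 0.59 = 0.16343
  pegmatite: 0.177 × 0.82 = 0.14514
  skarn: 0.230 × 0.17 = 0.0391
  laterite nickel: 0.145 × 0.91 = 0.13195
  epithermal gold: 0.171 × 0.48 = 0.08208
Normalizing constant Z = 0.16343 + 0.14514 + 0.0391 + 0.13195 + 0.08208 = 0.5617.
P(banded iron formation | evidence) ≈ 0.16343 / 0.5617 ≈ 0.291
P(pegmatite | evidence) ≈ 0.14514 / 0.5617 ≈ 0.258
P(skarn | evidence) ≈ 0.0391 / 0.5617 ≈ 0.070
P(laterite nickel | evidence) ≈ 0.13195 / 0.5617 ≈ 0.235
P(epithermal gold | evidence) ≈ 0.08208 / 0.5617 ≈ 0.146
The largest is 0.291, so banded iron formation is most probable.

banded iron formation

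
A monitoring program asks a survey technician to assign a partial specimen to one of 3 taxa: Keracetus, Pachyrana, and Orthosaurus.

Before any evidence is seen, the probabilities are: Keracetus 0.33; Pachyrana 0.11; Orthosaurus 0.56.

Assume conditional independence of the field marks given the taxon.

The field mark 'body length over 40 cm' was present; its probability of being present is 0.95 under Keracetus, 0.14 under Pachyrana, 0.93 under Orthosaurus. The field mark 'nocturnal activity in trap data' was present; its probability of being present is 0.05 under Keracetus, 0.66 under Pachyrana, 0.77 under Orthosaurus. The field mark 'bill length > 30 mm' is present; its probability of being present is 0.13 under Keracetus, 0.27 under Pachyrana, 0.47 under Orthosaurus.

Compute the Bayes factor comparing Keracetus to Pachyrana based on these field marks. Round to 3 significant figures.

The Bayes factor is the ratio of the joint likelihoods of the field mark pattern under the two hypotheses.
  Keracetus: 0.95 × 0.05 × 0.13 = 0.006175
  Pachyrana: 0.14 × 0.66 × 0.27 = 0.024948
Bayes factor = 0.006175 / 0.024948 ≈ 0.248

0.248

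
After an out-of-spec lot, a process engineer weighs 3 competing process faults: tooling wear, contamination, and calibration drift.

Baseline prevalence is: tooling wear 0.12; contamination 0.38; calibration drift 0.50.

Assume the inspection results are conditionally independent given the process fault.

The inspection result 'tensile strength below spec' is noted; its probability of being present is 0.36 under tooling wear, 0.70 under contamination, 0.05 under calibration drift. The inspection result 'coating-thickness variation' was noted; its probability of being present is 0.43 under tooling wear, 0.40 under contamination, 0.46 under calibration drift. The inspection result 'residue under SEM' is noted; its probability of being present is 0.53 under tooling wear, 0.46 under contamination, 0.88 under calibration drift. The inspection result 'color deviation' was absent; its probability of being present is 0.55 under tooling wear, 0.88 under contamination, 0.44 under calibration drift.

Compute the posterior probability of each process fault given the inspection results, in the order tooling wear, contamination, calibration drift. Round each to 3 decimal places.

0.277, 0.368, 0.355

Multiply each prior by the joint likelihood of the inspection result pattern (using 1 − P(present | H) for each absent inspection result):
  tooling wear: 0.12 × 0.36 × 0.43 × 0.53 × (1 − 0.55) = 0.0044304
  contamination: 0.38 × 0.70 × 0.40 × 0.46 × (1 − 0.88) = 0.0058733
  calibration drift: 0.50 × 0.05 × 0.46 × 0.88 × (1 − 0.44) = 0.0056672
The unnormalized weights sum to 0.015971.
P(tooling wear | evidence) = 0.0044304 / 0.015971 ≈ 0.277
P(contamination | evidence) = 0.0058733 / 0.015971 ≈ 0.368
P(calibration drift | evidence) = 0.0056672 / 0.015971 ≈ 0.355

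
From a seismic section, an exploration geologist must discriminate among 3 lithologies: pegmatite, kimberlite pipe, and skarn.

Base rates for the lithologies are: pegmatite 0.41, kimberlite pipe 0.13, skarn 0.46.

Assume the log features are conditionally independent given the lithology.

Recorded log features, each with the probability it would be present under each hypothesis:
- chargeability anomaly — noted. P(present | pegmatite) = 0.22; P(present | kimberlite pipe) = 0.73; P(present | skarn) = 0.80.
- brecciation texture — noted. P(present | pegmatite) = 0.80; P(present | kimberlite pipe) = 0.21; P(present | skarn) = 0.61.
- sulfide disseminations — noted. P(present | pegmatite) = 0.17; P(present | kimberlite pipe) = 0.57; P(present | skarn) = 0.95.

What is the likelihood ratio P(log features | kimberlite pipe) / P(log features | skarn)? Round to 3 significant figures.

0.188

Joint likelihood of the log feature pattern under each hypothesis:
  kimberlite pipe: 0.73 × 0.21 × 0.57 = 0.087381
  skarn: 0.80 × 0.61 × 0.95 = 0.4636
Bayes factor = 0.087381 / 0.4636 ≈ 0.188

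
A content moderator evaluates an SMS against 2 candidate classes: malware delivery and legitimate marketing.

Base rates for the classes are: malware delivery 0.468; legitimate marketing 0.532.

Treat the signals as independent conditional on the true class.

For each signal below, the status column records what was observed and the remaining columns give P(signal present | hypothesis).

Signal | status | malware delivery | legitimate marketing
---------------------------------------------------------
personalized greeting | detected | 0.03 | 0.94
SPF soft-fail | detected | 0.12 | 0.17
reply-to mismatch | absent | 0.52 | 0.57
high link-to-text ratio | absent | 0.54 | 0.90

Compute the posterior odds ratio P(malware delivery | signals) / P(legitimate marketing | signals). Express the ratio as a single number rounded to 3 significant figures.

0.102

The normalizing constant cancels in an odds ratio, so compute prior × likelihood for the two hypotheses only (using 1 − P(present | H) for each absent signal):
  malware delivery: 0.468 × 0.03 × 0.12 × (1 − 0.52) × (1 − 0.54) = 0.000372
  legitimate marketing: 0.532 × 0.94 × 0.17 × (1 − 0.57) × (1 − 0.90) = 0.0036556
Odds(malware delivery : legitimate marketing) = 0.000372 / 0.0036556 ≈ 0.102.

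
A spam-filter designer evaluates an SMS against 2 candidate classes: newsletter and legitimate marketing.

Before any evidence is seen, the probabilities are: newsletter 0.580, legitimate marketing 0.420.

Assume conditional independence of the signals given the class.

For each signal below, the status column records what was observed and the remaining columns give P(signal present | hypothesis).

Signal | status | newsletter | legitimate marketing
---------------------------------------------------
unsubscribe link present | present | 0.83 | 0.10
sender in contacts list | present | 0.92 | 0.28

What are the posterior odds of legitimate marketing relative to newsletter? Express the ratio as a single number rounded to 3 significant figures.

0.0266

Posterior odds equal prior odds times the likelihood ratio; only the two competing hypotheses matter.
  legitimate marketing: 0.420 × 0.10 × 0.28 = 0.01176
  newsletter: 0.580 × 0.83 × 0.92 = 0.44289
Posterior odds = 0.01176 / 0.44289 ≈ 0.0266.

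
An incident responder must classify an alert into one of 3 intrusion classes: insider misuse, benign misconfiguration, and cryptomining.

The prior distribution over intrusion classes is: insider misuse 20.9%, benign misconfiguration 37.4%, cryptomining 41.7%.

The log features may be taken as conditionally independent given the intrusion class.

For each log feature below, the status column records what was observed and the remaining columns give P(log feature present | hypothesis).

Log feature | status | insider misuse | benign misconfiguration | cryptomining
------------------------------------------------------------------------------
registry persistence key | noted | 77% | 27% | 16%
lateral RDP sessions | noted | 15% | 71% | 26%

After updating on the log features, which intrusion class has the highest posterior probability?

For each hypothesis, the unnormalized posterior weight is prior × product of the log feature likelihoods:
  insider misuse: 0.209 × 0.77 × 0.15 = 0.024139
  benign misconfiguration: 0.374 × 0.27 × 0.71 = 0.071696
  cryptomining: 0.417 × 0.16 × 0.26 = 0.017347
The unnormalized weights sum to 0.11318.
P(insider misuse | evidence) ≈ 0.024139 / 0.11318 ≈ 0.213
P(benign misconfiguration | evidence) ≈ 0.071696 / 0.11318 ≈ 0.633
P(cryptomining | evidence) ≈ 0.017347 / 0.11318 ≈ 0.153
The largest is 0.633, so benign misconfiguration is most probable.

benign misconfiguration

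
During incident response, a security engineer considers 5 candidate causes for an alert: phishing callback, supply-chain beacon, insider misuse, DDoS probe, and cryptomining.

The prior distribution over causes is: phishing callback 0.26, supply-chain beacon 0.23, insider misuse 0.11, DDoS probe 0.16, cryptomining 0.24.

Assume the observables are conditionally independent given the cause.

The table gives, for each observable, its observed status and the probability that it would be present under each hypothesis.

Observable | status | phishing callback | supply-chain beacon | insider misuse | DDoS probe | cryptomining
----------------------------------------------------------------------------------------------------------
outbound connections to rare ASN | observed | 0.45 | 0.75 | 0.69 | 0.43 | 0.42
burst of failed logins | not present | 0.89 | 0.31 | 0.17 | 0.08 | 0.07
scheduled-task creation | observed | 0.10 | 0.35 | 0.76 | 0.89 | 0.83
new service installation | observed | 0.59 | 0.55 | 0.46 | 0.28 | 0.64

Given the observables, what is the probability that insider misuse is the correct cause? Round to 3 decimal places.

0.198

By Bayes' rule with conditional independence, the unnormalized weight for each hypothesis is prior × ∏ likelihoods (using 1 − P(present | H) for each absent observable):
  phishing callback: 0.26 × 0.45 × (1 − 0.89) × 0.10 × 0.59 = 0.00075933
  supply-chain beacon: 0.23 × 0.75 × (1 − 0.31) × 0.35 × 0.55 = 0.022912
  insider misuse: 0.11 × 0.69 × (1 − 0.17) × 0.76 × 0.46 = 0.022024
  DDoS probe: 0.16 × 0.43 × (1 − 0.08) × 0.89 × 0.28 = 0.015773
  cryptomining: 0.24 × 0.42 × (1 − 0.07) × 0.83 × 0.64 = 0.049797
The unnormalized weights sum to 0.11127.
P(insider misuse | evidence) = 0.022024 / 0.11127 ≈ 0.198.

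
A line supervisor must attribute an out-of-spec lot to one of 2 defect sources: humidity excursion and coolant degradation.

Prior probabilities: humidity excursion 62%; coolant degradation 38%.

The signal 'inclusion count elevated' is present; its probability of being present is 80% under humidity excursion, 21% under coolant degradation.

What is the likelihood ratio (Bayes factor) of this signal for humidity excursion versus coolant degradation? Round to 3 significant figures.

Likelihood of this signal under each hypothesis:
  humidity excursion: 0.8
  coolant degradation: 0.21
Bayes factor = 0.8 / 0.21 ≈ 3.81

3.81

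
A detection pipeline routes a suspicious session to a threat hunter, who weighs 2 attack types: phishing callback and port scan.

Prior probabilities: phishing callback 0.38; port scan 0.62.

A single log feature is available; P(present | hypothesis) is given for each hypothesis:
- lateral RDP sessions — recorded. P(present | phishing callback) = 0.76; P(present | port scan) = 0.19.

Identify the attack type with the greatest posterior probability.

For each hypothesis, the unnormalized posterior weight is prior × likelihood:
  phishing callback: 0.38 × 0.76 = 0.2888
  port scan: 0.62 × 0.19 = 0.1178
Normalizing constant Z = 0.2888 + 0.1178 = 0.4066.
P(phishing callback | evidence) ≈ 0.2888 / 0.4066 ≈ 0.710
P(port scan | evidence) ≈ 0.1178 / 0.4066 ≈ 0.290
The largest is 0.710, so phishing callback is most probable.

phishing callback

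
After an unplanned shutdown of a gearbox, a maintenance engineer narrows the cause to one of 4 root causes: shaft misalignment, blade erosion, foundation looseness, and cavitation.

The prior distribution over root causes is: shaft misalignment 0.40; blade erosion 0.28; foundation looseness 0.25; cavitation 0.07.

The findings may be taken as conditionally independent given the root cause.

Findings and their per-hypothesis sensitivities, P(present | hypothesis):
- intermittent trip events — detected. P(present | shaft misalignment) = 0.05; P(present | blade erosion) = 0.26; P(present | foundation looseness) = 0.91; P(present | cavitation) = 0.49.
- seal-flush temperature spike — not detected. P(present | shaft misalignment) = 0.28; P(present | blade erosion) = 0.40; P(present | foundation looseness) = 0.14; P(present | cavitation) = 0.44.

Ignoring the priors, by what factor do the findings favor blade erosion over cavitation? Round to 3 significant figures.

0.569

Joint likelihood of the evidence pattern under each hypothesis (using 1 − P(present | H) for each absent finding):
  blade erosion: 0.26 × (1 − 0.40) = 0.156
  cavitation: 0.49 × (1 − 0.44) = 0.2744
Bayes factor = 0.156 / 0.2744 ≈ 0.569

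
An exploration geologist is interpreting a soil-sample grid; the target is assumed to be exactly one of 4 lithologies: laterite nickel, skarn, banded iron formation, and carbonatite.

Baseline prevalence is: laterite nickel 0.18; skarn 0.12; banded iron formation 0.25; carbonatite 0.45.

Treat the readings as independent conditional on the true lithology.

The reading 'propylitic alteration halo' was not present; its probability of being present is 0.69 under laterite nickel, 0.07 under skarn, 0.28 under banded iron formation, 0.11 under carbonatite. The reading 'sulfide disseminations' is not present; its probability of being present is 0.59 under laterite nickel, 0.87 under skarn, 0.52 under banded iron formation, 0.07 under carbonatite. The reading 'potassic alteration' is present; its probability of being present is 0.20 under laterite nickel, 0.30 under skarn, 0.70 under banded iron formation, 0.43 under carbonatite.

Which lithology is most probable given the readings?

carbonatite

By Bayes' rule with conditional independence, the unnormalized weight for each hypothesis is prior × ∏ likelihoods (using 1 − P(present | H) for each absent reading):
  laterite nickel: 0.18 × (1 − 0.69) × (1 − 0.59) × 0.20 = 0.0045756
  skarn: 0.12 × (1 − 0.07) × (1 − 0.87) × 0.30 = 0.0043524
  banded iron formation: 0.25 × (1 − 0.28) × (1 − 0.52) × 0.70 = 0.06048
  carbonatite: 0.45 × (1 − 0.11) × (1 − 0.07) × 0.43 = 0.16016
Normalizing constant Z = 0.0045756 + 0.0043524 + 0.06048 + 0.16016 = 0.22957.
P(laterite nickel | evidence) ≈ 0.0045756 / 0.22957 ≈ 0.020
P(skarn | evidence) ≈ 0.0043524 / 0.22957 ≈ 0.019
P(banded iron formation | evidence) ≈ 0.06048 / 0.22957 ≈ 0.263
P(carbonatite | evidence) ≈ 0.16016 / 0.22957 ≈ 0.698
The largest is 0.698, so carbonatite is most probable.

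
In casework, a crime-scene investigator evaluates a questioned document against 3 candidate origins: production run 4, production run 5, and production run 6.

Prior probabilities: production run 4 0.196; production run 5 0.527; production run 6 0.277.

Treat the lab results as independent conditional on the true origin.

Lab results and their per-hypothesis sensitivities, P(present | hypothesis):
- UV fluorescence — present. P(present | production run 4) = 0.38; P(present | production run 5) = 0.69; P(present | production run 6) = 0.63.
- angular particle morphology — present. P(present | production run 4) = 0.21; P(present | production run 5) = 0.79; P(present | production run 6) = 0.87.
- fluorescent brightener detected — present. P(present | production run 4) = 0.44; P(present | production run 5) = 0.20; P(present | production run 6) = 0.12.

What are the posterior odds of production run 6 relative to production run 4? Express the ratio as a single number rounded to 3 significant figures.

2.65

Unnormalized posterior weight (prior times the lab result likelihoods) for each of the two hypotheses:
  production run 6: 0.277 × 0.63 × 0.87 × 0.12 = 0.018219
  production run 4: 0.196 × 0.38 × 0.21 × 0.44 = 0.006882
Posterior odds = 0.018219 / 0.006882 ≈ 2.65.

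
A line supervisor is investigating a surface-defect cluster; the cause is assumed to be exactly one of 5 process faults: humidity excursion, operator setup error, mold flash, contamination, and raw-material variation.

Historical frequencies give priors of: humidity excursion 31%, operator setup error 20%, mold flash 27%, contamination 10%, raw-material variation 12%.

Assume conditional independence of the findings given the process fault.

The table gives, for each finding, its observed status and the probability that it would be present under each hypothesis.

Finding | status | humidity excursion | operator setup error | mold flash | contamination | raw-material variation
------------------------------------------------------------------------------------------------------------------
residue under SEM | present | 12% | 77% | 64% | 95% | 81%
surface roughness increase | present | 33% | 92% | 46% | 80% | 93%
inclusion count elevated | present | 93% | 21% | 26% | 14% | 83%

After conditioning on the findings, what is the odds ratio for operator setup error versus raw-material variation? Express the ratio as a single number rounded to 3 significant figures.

0.397

Unnormalized posterior weight (prior times the finding likelihoods) for each of the two hypotheses:
  operator setup error: 0.20 × 0.77 × 0.92 × 0.21 = 0.029753
  raw-material variation: 0.12 × 0.81 × 0.93 × 0.83 = 0.075029
Odds(operator setup error : raw-material variation) = 0.029753 / 0.075029 ≈ 0.397.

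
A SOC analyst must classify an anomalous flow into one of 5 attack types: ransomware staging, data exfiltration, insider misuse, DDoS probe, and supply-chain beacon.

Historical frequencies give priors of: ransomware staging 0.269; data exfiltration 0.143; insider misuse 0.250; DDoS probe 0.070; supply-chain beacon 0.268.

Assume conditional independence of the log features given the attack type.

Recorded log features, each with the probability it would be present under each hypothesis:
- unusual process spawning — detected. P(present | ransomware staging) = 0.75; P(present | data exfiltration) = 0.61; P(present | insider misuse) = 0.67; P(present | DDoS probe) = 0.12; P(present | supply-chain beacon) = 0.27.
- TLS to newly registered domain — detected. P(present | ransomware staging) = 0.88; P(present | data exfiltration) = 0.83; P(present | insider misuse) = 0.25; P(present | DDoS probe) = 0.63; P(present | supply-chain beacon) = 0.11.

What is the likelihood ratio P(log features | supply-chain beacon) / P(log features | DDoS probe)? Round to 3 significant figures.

0.393

Joint likelihood of the log feature pattern under each hypothesis:
  supply-chain beacon: 0.27 × 0.11 = 0.0297
  DDoS probe: 0.12 × 0.63 = 0.0756
Bayes factor = 0.0297 / 0.0756 ≈ 0.393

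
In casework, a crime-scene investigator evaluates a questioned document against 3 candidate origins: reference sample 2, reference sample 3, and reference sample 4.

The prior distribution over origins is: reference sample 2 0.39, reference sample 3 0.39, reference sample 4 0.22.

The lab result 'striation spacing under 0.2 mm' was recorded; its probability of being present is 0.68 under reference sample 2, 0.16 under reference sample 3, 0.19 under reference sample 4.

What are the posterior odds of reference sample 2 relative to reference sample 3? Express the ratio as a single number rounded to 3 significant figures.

The normalizing constant cancels in an odds ratio, so compute prior × likelihood for the two hypotheses only:
  reference sample 2: 0.39 × 0.68 = 0.2652
  reference sample 3: 0.39 × 0.16 = 0.0624
Posterior odds = 0.2652 / 0.0624 ≈ 4.25.

4.25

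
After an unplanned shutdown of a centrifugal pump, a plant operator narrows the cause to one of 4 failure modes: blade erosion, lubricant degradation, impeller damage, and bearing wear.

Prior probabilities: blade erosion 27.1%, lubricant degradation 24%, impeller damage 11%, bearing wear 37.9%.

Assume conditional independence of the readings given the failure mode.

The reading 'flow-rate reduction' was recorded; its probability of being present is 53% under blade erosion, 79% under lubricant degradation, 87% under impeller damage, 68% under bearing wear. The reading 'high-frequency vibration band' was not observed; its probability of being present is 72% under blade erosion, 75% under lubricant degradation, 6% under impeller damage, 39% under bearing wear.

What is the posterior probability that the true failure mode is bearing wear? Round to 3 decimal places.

Multiply each prior by the joint likelihood of the reading pattern (using 1 − P(present | H) for each absent reading):
  blade erosion: 0.271 × 0.53 × (1 − 0.72) = 0.040216
  lubricant degradation: 0.240 × 0.79 × (1 − 0.75) = 0.0474
  impeller damage: 0.110 × 0.87 × (1 − 0.06) = 0.089958
  bearing wear: 0.379 × 0.68 × (1 − 0.39) = 0.15721
The unnormalized weights sum to 0.33478.
P(bearing wear | evidence) = 0.15721 / 0.33478 ≈ 0.470.

0.470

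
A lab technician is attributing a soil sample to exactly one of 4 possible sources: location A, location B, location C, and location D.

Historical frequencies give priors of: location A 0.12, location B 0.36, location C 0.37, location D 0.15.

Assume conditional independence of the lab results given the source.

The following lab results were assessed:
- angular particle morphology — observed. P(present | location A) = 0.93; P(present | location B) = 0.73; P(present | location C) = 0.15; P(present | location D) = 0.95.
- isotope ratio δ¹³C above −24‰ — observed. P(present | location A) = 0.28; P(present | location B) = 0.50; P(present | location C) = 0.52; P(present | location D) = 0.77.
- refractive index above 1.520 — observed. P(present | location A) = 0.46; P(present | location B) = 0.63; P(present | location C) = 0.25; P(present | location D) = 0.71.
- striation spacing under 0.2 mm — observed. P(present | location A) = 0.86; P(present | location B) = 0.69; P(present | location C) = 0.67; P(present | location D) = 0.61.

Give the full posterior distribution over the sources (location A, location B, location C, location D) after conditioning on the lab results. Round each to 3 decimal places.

0.101, 0.469, 0.040, 0.390

For each hypothesis, the unnormalized posterior weight is prior × product of the lab result likelihoods:
  location A: 0.12 × 0.93 × 0.28 × 0.46 × 0.86 = 0.012362
  location B: 0.36 × 0.73 × 0.50 × 0.63 × 0.69 = 0.05712
  location C: 0.37 × 0.15 × 0.52 × 0.25 × 0.67 = 0.0048341
  location D: 0.15 × 0.95 × 0.77 × 0.71 × 0.61 = 0.047522
Marginal likelihood of the evidence = 0.12184.
P(location A | evidence) = 0.012362 / 0.12184 ≈ 0.101
P(location B | evidence) = 0.05712 / 0.12184 ≈ 0.469
P(location C | evidence) = 0.0048341 / 0.12184 ≈ 0.040
P(location D | evidence) = 0.047522 / 0.12184 ≈ 0.390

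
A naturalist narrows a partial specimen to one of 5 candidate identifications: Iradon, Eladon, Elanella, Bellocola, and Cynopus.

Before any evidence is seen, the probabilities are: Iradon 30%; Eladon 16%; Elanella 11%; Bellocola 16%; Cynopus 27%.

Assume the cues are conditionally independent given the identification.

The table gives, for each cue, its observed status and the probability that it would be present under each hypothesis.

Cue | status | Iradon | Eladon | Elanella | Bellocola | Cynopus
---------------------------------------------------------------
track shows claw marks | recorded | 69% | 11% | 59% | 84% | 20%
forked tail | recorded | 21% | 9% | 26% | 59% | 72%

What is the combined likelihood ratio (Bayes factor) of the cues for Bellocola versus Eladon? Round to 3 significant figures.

50.1

The Bayes factor is the ratio of the joint likelihoods of the cue pattern under the two hypotheses.
  Bellocola: 0.84 × 0.59 = 0.4956
  Eladon: 0.11 × 0.09 = 0.0099
Bayes factor = 0.4956 / 0.0099 ≈ 50.1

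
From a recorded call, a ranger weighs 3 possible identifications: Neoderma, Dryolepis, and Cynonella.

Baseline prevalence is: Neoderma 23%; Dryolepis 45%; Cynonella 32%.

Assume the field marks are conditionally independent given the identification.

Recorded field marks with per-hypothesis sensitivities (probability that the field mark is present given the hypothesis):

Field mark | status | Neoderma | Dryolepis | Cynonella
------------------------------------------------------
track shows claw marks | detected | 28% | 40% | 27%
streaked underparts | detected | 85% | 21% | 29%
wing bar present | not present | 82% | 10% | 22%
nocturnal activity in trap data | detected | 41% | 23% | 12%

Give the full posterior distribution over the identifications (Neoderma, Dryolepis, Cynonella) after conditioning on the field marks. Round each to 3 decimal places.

0.284, 0.551, 0.165

Multiply each prior by the joint likelihood of the field mark pattern (using 1 − P(present | H) for each absent field mark):
  Neoderma: 0.23 × 0.28 × 0.85 × (1 − 0.82) × 0.41 = 0.0040398
  Dryolepis: 0.45 × 0.40 × 0.21 × (1 − 0.10) × 0.23 = 0.0078246
  Cynonella: 0.32 × 0.27 × 0.29 × (1 − 0.22) × 0.12 = 0.0023452
Normalizing constant Z = 0.0040398 + 0.0078246 + 0.0023452 = 0.01421.
P(Neoderma | evidence) = 0.0040398 / 0.01421 ≈ 0.284
P(Dryolepis | evidence) = 0.0078246 / 0.01421 ≈ 0.551
P(Cynonella | evidence) = 0.0023452 / 0.01421 ≈ 0.165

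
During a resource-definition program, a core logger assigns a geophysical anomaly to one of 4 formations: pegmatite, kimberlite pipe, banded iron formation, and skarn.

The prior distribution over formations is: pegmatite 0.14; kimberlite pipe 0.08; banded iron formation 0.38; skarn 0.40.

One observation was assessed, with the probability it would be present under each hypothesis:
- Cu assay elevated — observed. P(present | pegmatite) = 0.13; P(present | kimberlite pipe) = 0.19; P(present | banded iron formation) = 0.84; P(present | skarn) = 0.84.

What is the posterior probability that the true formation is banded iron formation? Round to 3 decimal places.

For each hypothesis, the unnormalized posterior weight is prior × likelihood:
  pegmatite: 0.14 × 0.13 = 0.0182
  kimberlite pipe: 0.08 × 0.19 = 0.0152
  banded iron formation: 0.38 × 0.84 = 0.3192
  skarn: 0.40 × 0.84 = 0.336
The unnormalized weights sum to 0.6886.
P(banded iron formation | evidence) = 0.3192 / 0.6886 ≈ 0.464.

0.464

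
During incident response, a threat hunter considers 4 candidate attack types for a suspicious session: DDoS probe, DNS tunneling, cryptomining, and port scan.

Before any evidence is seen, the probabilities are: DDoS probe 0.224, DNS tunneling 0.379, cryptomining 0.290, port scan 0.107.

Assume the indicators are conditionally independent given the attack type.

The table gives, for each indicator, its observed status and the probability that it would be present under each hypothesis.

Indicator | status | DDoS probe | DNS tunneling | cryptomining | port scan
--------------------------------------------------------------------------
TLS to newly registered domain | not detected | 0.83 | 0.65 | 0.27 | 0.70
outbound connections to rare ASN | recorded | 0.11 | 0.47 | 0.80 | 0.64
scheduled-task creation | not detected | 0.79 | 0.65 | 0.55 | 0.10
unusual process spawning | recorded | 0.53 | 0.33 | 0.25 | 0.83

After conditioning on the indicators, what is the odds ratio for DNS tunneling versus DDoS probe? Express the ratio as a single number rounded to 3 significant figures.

Unnormalized posterior weight (prior times the indicator likelihoods) for each of the two hypotheses (using 1 − P(present | H) for each absent indicator):
  DNS tunneling: 0.379 × (1 − 0.65) × 0.47 × (1 − 0.65) × 0.33 = 0.0072009
  DDoS probe: 0.224 × (1 − 0.83) × 0.11 × (1 − 0.79) × 0.53 = 0.00046621
Odds(DNS tunneling : DDoS probe) = 0.0072009 / 0.00046621 ≈ 15.4.

15.4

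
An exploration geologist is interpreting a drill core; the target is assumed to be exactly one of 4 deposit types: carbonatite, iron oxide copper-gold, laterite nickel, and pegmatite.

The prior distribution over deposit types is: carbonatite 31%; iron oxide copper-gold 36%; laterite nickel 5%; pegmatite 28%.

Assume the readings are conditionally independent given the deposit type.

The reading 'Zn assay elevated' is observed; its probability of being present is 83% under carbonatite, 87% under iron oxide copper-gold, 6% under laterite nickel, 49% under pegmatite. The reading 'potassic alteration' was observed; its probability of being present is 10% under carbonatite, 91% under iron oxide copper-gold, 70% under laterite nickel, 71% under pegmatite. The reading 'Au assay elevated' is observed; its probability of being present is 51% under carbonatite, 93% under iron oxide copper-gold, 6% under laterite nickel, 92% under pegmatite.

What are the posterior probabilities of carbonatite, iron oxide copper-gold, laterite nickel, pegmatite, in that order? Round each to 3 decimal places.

0.036, 0.720, 0.000, 0.244

For each hypothesis, the unnormalized posterior weight is prior × product of the reading likelihoods:
  carbonatite: 0.31 × 0.83 × 0.10 × 0.51 = 0.013122
  iron oxide copper-gold: 0.36 × 0.87 × 0.91 × 0.93 = 0.26506
  laterite nickel: 0.05 × 0.06 × 0.70 × 0.06 = 0.000126
  pegmatite: 0.28 × 0.49 × 0.71 × 0.92 = 0.089619
Normalizing constant Z = 0.013122 + 0.26506 + 0.000126 + 0.089619 = 0.36793.
P(carbonatite | evidence) = 0.013122 / 0.36793 ≈ 0.036
P(iron oxide copper-gold | evidence) = 0.26506 / 0.36793 ≈ 0.720
P(laterite nickel | evidence) = 0.000126 / 0.36793 ≈ 0.000
P(pegmatite | evidence) = 0.089619 / 0.36793 ≈ 0.244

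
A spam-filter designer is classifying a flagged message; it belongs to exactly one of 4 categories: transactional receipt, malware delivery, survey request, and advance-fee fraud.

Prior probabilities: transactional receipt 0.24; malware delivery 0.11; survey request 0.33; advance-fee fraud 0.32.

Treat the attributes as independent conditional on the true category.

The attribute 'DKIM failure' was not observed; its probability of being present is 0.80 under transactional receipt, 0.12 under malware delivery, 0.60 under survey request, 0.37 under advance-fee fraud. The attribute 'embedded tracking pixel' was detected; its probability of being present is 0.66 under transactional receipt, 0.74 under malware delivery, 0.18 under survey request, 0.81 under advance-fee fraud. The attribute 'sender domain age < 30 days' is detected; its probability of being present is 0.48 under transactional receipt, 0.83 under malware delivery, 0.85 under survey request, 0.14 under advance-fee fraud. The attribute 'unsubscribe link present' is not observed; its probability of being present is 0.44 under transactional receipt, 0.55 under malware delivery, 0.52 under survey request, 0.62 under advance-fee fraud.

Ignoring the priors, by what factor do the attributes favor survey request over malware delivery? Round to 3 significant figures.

Joint likelihood of the attribute pattern under each hypothesis (using 1 − P(present | H) for each absent attribute):
  survey request: (1 − 0.60) × 0.18 × 0.85 × (1 − 0.52) = 0.029376
  malware delivery: (1 − 0.12) × 0.74 × 0.83 × (1 − 0.55) = 0.24322
Bayes factor = 0.029376 / 0.24322 ≈ 0.121

0.121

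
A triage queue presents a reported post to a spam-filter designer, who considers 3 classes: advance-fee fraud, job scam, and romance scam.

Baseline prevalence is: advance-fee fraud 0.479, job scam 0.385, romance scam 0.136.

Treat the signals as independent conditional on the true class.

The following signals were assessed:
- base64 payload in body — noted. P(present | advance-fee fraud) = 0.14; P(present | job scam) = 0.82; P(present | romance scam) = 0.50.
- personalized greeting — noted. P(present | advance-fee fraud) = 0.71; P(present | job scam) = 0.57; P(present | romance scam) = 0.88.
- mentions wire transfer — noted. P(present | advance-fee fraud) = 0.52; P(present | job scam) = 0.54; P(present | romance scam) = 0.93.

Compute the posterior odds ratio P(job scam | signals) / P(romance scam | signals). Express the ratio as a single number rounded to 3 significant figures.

1.75

Unnormalized posterior weight (prior times the signal likelihoods) for each of the two hypotheses:
  job scam: 0.385 × 0.82 × 0.57 × 0.54 = 0.097172
  romance scam: 0.136 × 0.50 × 0.88 × 0.93 = 0.055651
Odds(job scam : romance scam) = 0.097172 / 0.055651 ≈ 1.75.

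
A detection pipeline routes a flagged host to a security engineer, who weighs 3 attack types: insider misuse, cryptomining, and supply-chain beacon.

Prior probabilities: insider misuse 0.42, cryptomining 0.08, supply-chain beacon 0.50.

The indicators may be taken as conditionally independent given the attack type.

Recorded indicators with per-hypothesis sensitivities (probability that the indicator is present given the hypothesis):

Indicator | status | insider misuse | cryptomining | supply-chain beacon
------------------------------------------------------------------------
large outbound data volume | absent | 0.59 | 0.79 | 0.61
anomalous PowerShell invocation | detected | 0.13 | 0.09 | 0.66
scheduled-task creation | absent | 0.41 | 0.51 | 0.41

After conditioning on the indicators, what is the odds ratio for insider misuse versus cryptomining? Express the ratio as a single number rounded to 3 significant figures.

Unnormalized posterior weight (prior times the indicator likelihoods) for each of the two hypotheses (using 1 − P(present | H) for each absent indicator):
  insider misuse: 0.42 × (1 − 0.59) × 0.13 × (1 − 0.41) = 0.013208
  cryptomining: 0.08 × (1 − 0.79) × 0.09 × (1 − 0.51) = 0.00074088
Posterior odds = 0.013208 / 0.00074088 ≈ 17.8.

17.8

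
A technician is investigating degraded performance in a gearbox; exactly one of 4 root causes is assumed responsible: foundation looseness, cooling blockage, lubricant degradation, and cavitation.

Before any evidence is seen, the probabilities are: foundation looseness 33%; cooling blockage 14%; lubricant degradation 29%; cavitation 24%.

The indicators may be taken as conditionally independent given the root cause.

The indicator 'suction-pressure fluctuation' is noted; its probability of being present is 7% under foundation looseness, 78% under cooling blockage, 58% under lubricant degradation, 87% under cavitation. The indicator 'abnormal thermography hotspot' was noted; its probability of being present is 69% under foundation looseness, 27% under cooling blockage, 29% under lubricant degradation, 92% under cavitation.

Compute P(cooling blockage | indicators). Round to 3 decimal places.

For each hypothesis, the unnormalized posterior weight is prior × product of the indicator likelihoods:
  foundation looseness: 0.33 × 0.07 × 0.69 = 0.015939
  cooling blockage: 0.14 × 0.78 × 0.27 = 0.029484
  lubricant degradation: 0.29 × 0.58 × 0.29 = 0.048778
  cavitation: 0.24 × 0.87 × 0.92 = 0.1921
Marginal likelihood of the evidence = 0.2863.
P(cooling blockage | evidence) = 0.029484 / 0.2863 ≈ 0.103.

0.103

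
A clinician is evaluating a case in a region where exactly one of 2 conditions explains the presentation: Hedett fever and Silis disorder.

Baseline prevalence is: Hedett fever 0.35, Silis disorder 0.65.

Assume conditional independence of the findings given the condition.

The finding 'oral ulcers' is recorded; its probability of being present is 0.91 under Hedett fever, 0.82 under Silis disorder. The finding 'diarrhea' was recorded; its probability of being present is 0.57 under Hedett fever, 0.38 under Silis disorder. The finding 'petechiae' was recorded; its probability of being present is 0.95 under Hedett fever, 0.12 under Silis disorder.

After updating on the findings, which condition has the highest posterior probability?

Hedett fever

For each hypothesis, the unnormalized posterior weight is prior × product of the finding likelihoods:
  Hedett fever: 0.35 × 0.91 × 0.57 × 0.95 = 0.17247
  Silis disorder: 0.65 × 0.82 × 0.38 × 0.12 = 0.024305
Marginal likelihood of the evidence = 0.19677.
P(Hedett fever | evidence) ≈ 0.17247 / 0.19677 ≈ 0.876
P(Silis disorder | evidence) ≈ 0.024305 / 0.19677 ≈ 0.124
The largest is 0.876, so Hedett fever is most probable.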